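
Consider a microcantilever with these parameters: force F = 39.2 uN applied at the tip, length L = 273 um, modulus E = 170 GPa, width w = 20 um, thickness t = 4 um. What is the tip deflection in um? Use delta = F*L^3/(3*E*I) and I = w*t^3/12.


Step 1: Calculate the second moment of area.
I = w * t^3 / 12 = 20 * 4^3 / 12 = 106.6667 um^4
Step 2: Convert E to consistent units (1 GPa = 1000 uN/um^2).
E = 170 GPa = 170000 uN/um^2
Step 3: Calculate tip deflection.
delta = F * L^3 / (3 * E * I)
delta = 39.2 * 273^3 / (3 * 170000 * 106.6667)
delta = 14.6614 um


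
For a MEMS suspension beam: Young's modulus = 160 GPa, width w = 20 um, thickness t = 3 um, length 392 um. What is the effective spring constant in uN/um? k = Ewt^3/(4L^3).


Step 1: Convert E to consistent units (1 GPa = 1000 uN/um^2).
E = 160 GPa = 160000 uN/um^2
Step 2: Compute t^3 = 3^3 = 27
Step 3: Compute L^3 = 392^3 = 60236288
Step 4: k = 160000 * 20 * 27 / (4 * 60236288)
k = 0.3586 uN/um


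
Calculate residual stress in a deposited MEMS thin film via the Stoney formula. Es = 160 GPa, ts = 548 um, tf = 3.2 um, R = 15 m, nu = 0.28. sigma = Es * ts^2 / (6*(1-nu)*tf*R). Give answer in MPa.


Step 1: Compute numerator: Es * ts^2 = 160 * 548^2 = 48048640 (GPa*um^2)
Step 2: Compute denominator (R in um): 6*(1-nu)*tf*R = 6*0.72*3.2*15e6 = 207360000.0 (um^2)
Step 3: sigma (GPa) = 48048640 / 207360000.0 = 2.31716e-01 GPa
Step 4: Convert to MPa (x1000): sigma = 231.7 MPa


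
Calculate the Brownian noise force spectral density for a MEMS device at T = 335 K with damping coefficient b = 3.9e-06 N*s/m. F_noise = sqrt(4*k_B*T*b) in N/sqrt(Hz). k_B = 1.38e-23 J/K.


Step 1: Compute 4 * k_B * T * b
= 4 * 1.38e-23 * 335 * 3.9e-06
= 7.2119e-26 N^2/Hz
Step 2: F_noise = sqrt(7.2119e-26)
F_noise = 2.69e-13 N/sqrt(Hz)


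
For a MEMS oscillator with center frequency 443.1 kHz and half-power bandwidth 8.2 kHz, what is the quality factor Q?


Step 1: Q = f0 / bandwidth
Step 2: Q = 443.1 / 8.2
Q = 54.0


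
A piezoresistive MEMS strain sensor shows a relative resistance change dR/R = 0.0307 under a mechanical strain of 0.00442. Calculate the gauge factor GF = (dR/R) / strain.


Step 1: Identify values.
dR/R = 0.0307, strain = 0.00442
Step 2: GF = (dR/R) / strain = 0.0307 / 0.00442
GF = 6.9


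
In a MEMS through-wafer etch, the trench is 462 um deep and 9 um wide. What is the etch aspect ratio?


Step 1: AR = depth / width
Step 2: AR = 462 / 9
AR = 51.3


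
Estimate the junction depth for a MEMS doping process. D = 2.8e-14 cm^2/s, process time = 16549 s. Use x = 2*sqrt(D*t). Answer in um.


Step 1: Compute D*t = 2.8e-14 * 16549 = 4.63372e-10 cm^2
Step 2: sqrt(D*t) = 2.1526e-05 cm
Step 3: x = 2 * 2.1526e-05 cm = 4.3052e-05 cm
Step 4: Convert to um (1 cm = 1e4 um): x = 0.431 um


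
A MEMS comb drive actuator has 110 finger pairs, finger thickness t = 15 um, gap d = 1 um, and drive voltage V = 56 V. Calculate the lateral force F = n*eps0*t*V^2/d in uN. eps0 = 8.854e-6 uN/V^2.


Step 1: Parameters: n=110, eps0=8.854e-6 uN/V^2, t=15 um, V=56 V, d=1 um
Step 2: V^2 = 3136
Step 3: F = 110 * 8.854e-6 * 15 * 3136 / 1
F = 45.814 uN


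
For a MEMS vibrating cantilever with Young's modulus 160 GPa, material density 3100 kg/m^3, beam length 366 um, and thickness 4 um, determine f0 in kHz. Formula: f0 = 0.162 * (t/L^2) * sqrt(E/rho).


Step 1: Convert units to SI.
t_SI = 4e-6 m, L_SI = 366e-6 m
Step 2: Calculate sqrt(E/rho).
sqrt(160e9 / 3100) = 7184.21 m/s
Step 3: Compute f0.
f0 = 0.162 * 4e-6 / (366e-6)^2 * 7184.21 = 34753.0 Hz = 34.75 kHz


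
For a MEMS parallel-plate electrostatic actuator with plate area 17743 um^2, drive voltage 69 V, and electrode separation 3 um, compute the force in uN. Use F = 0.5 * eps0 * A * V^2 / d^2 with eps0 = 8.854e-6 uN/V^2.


Step 1: Identify parameters.
eps0 = 8.854e-6 uN/V^2, A = 17743 um^2, V = 69 V, d = 3 um
Step 2: Compute V^2 = 69^2 = 4761
Step 3: Compute d^2 = 3^2 = 9
Step 4: F = 0.5 * 8.854e-6 * 17743 * 4761 / 9
F = 41.552 uN


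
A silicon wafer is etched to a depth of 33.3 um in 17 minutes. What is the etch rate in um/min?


Step 1: Etch rate = depth / time
Step 2: rate = 33.3 / 17
rate = 1.959 um/min


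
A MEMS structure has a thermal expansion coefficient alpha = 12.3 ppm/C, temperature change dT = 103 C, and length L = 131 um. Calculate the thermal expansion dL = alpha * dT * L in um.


Step 1: Convert CTE: alpha = 12.3 ppm/C = 12.3e-6 /C
Step 2: dL = 12.3e-6 * 103 * 131
dL = 0.166 um


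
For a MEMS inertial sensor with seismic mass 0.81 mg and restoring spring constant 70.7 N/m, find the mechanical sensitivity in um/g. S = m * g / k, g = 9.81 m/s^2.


Step 1: Convert mass: m = 0.81 mg = 8.10e-07 kg
Step 2: S = m * g / k = 8.10e-07 * 9.81 / 70.7
Step 3: S = 1.12e-07 m/g
Step 4: Convert to um/g: S = 0.112 um/g


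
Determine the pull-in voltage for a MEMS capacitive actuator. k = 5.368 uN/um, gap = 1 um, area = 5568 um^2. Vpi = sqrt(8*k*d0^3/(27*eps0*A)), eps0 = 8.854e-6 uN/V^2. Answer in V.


Step 1: Compute numerator: 8 * k * d0^3 = 8 * 5.368 * 1^3 = 42.944
Step 2: Compute denominator: 27 * eps0 * A = 27 * 8.854e-6 * 5568 = 1.331075
Step 3: Vpi = sqrt(42.944 / 1.331075)
Vpi = 5.68 V


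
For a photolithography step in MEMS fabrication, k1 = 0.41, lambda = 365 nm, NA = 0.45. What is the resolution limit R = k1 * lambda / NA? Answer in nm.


Step 1: Identify values: k1 = 0.41, lambda = 365 nm, NA = 0.45
Step 2: R = k1 * lambda / NA
R = 0.41 * 365 / 0.45
R = 332.6 nm


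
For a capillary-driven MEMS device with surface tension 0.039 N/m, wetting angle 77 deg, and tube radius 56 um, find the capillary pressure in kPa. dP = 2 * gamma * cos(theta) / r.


Step 1: cos(77 deg) = 0.225
Step 2: Convert r to m: r = 56e-6 m
Step 3: dP = 2 * 0.039 * 0.225 / 56e-6 = 313.4 Pa
Step 4: Convert Pa to kPa (divide by 1000).
dP = 0.31 kPa


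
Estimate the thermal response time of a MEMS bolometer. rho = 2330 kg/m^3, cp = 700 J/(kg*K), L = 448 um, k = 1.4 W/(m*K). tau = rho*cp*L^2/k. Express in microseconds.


Step 1: Convert L to m: L = 448e-6 m
Step 2: L^2 = (448e-6)^2 = 2.00704e-07 m^2
Step 3: tau = 2330 * 700 * 2.00704e-07 / 1.4 = 2.3382016e-01 s
Step 4: Convert to microseconds (multiply by 1e6).
tau = 233820.16 us


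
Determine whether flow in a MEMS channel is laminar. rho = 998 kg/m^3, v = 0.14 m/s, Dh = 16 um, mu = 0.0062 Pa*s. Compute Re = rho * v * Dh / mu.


Step 1: Convert Dh to meters: Dh = 16e-6 m
Step 2: Re = rho * v * Dh / mu
Re = 998 * 0.14 * 16e-6 / 0.0062
Re = 0.361
Since Re = 0.361 is below ~2300, the flow is laminar.


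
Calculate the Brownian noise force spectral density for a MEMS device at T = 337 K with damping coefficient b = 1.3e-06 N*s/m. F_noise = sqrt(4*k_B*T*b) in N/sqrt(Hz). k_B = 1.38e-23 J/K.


Step 1: Compute 4 * k_B * T * b
= 4 * 1.38e-23 * 337 * 1.3e-06
= 2.4183e-26 N^2/Hz
Step 2: F_noise = sqrt(2.4183e-26)
F_noise = 1.56e-13 N/sqrt(Hz)


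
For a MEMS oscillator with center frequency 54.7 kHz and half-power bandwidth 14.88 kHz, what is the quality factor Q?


Step 1: Q = f0 / bandwidth
Step 2: Q = 54.7 / 14.88
Q = 3.7


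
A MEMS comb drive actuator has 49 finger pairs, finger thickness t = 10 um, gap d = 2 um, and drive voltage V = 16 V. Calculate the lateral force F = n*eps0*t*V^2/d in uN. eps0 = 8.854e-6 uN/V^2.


Step 1: Parameters: n=49, eps0=8.854e-6 uN/V^2, t=10 um, V=16 V, d=2 um
Step 2: V^2 = 256
Step 3: F = 49 * 8.854e-6 * 10 * 256 / 2
F = 0.555 uN


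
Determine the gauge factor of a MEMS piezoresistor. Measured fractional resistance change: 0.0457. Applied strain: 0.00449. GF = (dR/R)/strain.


Step 1: Identify values.
dR/R = 0.0457, strain = 0.00449
Step 2: GF = (dR/R) / strain = 0.0457 / 0.00449
GF = 10.2


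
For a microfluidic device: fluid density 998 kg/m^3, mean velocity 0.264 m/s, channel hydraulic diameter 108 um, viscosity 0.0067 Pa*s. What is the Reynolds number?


Step 1: Convert Dh to meters: Dh = 108e-6 m
Step 2: Re = rho * v * Dh / mu
Re = 998 * 0.264 * 108e-6 / 0.0067
Re = 4.247


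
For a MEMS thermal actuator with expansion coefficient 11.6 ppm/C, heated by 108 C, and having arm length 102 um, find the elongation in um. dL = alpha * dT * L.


Step 1: Convert CTE: alpha = 11.6 ppm/C = 11.6e-6 /C
Step 2: dL = 11.6e-6 * 108 * 102
dL = 0.1278 um


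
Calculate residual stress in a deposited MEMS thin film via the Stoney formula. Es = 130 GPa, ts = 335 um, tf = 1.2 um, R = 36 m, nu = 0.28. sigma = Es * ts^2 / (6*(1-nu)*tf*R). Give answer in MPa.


Step 1: Compute numerator: Es * ts^2 = 130 * 335^2 = 14589250 (GPa*um^2)
Step 2: Compute denominator (R in um): 6*(1-nu)*tf*R = 6*0.72*1.2*36e6 = 186624000.0 (um^2)
Step 3: sigma (GPa) = 14589250 / 186624000.0 = 7.8175e-02 GPa
Step 4: Convert to MPa (x1000): sigma = 78.2 MPa


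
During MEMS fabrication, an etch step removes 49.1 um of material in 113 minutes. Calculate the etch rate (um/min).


Step 1: Etch rate = depth / time
Step 2: rate = 49.1 / 113
rate = 0.435 um/min


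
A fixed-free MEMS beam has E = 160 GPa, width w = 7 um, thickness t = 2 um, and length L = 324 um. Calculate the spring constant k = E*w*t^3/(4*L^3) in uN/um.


Step 1: Convert E to consistent units (1 GPa = 1000 uN/um^2).
E = 160 GPa = 160000 uN/um^2
Step 2: Compute t^3 = 2^3 = 8
Step 3: Compute L^3 = 324^3 = 34012224
Step 4: k = 160000 * 7 * 8 / (4 * 34012224)
k = 0.0659 uN/um


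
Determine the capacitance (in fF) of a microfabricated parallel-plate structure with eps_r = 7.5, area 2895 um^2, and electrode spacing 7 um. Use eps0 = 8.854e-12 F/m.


Step 1: Convert area to m^2: A = 2895e-12 m^2
Step 2: Convert gap to m: d = 7e-6 m
Step 3: C = eps0 * eps_r * A / d
C = 8.854e-12 * 7.5 * 2895e-12 / 7e-6
Step 4: Convert to fF (multiply by 1e15).
C = 27.46 fF


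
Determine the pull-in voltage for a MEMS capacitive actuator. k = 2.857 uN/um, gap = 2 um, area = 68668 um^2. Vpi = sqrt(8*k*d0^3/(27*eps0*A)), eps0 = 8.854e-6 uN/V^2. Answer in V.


Step 1: Compute numerator: 8 * k * d0^3 = 8 * 2.857 * 2^3 = 182.848
Step 2: Compute denominator: 27 * eps0 * A = 27 * 8.854e-6 * 68668 = 16.415635
Step 3: Vpi = sqrt(182.848 / 16.415635)
Vpi = 3.34 V


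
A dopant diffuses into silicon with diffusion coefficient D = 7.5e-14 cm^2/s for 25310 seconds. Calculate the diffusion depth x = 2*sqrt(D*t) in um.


Step 1: Compute D*t = 7.5e-14 * 25310 = 1.89825e-09 cm^2
Step 2: sqrt(D*t) = 4.3569e-05 cm
Step 3: x = 2 * 4.3569e-05 cm = 8.7138e-05 cm
Step 4: Convert to um (1 cm = 1e4 um): x = 0.871 um


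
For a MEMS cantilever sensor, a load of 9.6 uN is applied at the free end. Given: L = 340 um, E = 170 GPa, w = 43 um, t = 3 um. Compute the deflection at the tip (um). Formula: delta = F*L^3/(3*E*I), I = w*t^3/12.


Step 1: Calculate the second moment of area.
I = w * t^3 / 12 = 43 * 3^3 / 12 = 96.75 um^4
Step 2: Convert E to consistent units (1 GPa = 1000 uN/um^2).
E = 170 GPa = 170000 uN/um^2
Step 3: Calculate tip deflection.
delta = F * L^3 / (3 * E * I)
delta = 9.6 * 340^3 / (3 * 170000 * 96.75)
delta = 7.6469 um


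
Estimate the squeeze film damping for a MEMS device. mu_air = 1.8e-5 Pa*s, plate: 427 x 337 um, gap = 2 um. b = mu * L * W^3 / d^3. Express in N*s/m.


Step 1: Convert to SI.
L = 427e-6 m, W = 337e-6 m, d = 2e-6 m
Step 2: W^3 = (337e-6)^3 = 3.83e-11 m^3
Step 3: d^3 = (2e-6)^3 = 8.00e-18 m^3
Step 4: b = 1.8e-5 * 427e-6 * 3.83e-11 / 8.00e-18
b = 3.68e-02 N*s/m


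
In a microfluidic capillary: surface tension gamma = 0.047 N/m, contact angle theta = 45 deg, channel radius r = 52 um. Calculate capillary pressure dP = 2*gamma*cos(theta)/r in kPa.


Step 1: cos(45 deg) = 0.7071
Step 2: Convert r to m: r = 52e-6 m
Step 3: dP = 2 * 0.047 * 0.7071 / 52e-6 = 1278.2 Pa
Step 4: Convert Pa to kPa (divide by 1000).
dP = 1.28 kPa


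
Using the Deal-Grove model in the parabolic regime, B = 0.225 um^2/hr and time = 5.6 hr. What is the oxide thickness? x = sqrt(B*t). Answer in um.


Step 1: Compute B*t = 0.225 * 5.6 = 1.26
Step 2: x = sqrt(1.26)
x = 1.122 um


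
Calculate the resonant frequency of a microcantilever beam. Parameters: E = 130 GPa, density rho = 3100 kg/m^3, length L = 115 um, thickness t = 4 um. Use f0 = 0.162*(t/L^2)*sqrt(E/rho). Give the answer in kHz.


Step 1: Convert units to SI.
t_SI = 4e-6 m, L_SI = 115e-6 m
Step 2: Calculate sqrt(E/rho).
sqrt(130e9 / 3100) = 6475.76 m/s
Step 3: Compute f0.
f0 = 0.162 * 4e-6 / (115e-6)^2 * 6475.76 = 317300.0 Hz = 317.3 kHz


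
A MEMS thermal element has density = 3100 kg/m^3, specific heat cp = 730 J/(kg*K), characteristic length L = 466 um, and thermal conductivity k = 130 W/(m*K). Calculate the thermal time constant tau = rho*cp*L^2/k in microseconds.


Step 1: Convert L to m: L = 466e-6 m
Step 2: L^2 = (466e-6)^2 = 2.17156e-07 m^2
Step 3: tau = 3100 * 730 * 2.17156e-07 / 130 = 3.78018483e-03 s
Step 4: Convert to microseconds (multiply by 1e6).
tau = 3780.185 us


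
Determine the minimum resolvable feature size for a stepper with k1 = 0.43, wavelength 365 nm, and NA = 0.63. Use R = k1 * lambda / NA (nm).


Step 1: Identify values: k1 = 0.43, lambda = 365 nm, NA = 0.63
Step 2: R = k1 * lambda / NA
R = 0.43 * 365 / 0.63
R = 249.1 nm


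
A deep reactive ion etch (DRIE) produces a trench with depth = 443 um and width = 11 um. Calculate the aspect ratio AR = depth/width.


Step 1: AR = depth / width
Step 2: AR = 443 / 11
AR = 40.3


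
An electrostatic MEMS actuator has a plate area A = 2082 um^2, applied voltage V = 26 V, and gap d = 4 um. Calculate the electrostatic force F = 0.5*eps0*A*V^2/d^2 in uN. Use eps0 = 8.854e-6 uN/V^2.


Step 1: Identify parameters.
eps0 = 8.854e-6 uN/V^2, A = 2082 um^2, V = 26 V, d = 4 um
Step 2: Compute V^2 = 26^2 = 676
Step 3: Compute d^2 = 4^2 = 16
Step 4: F = 0.5 * 8.854e-6 * 2082 * 676 / 16
F = 0.389 uN


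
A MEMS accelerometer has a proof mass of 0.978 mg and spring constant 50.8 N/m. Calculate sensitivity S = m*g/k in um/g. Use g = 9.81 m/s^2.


Step 1: Convert mass: m = 0.978 mg = 9.78e-07 kg
Step 2: S = m * g / k = 9.78e-07 * 9.81 / 50.8
Step 3: S = 1.89e-07 m/g
Step 4: Convert to um/g: S = 0.189 um/g


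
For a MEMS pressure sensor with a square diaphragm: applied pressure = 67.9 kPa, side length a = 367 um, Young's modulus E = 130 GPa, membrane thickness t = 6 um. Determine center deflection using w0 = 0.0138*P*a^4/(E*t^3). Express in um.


Step 1: Convert pressure to compatible units (E is in GPa, so P in GPa).
P = 67.9 kPa = 67.9e-6 GPa
Step 2: Compute numerator: 0.0138 * P * a^4.
a^4 = 367^4 = 18141126721
numerator = 0.0138 * 67.9e-6 * 18141126721 = 1.69986e+04
Step 3: Compute denominator: E * t^3 = 130 * 6^3 = 28080
Step 4: w0 = numerator / denominator = 1.69986e+04 / 28080 = 0.6054 um


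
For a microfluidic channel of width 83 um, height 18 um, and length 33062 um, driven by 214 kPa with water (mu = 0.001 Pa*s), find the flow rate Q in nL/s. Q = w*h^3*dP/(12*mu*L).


Step 1: Convert all dimensions to SI (meters).
w = 83e-6 m, h = 18e-6 m, L = 33062e-6 m, dP = 214e3 Pa
Step 2: Q = w * h^3 * dP / (12 * mu * L)
Q = 83e-6 * (18e-6)^3 * 214e3 / (12 * 0.001 * 33062e-6) = 2.6109528e-10 m^3/s
Step 3: Convert Q from m^3/s to nL/s (1 m^3 = 1e12 nL, so multiply by 1e12).
Q = 261.095 nL/s


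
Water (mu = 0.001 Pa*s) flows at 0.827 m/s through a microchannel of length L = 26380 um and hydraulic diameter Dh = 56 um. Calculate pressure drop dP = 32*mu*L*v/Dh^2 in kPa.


Step 1: Convert to SI: L = 26380e-6 m, Dh = 56e-6 m
Step 2: dP = 32 * 0.001 * 26380e-6 * 0.827 / (56e-6)^2
Step 3: dP = 222614.90 Pa
Step 4: Convert to kPa: dP = 222.61 kPa


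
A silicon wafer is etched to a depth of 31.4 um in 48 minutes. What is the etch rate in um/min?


Step 1: Etch rate = depth / time
Step 2: rate = 31.4 / 48
rate = 0.654 um/min


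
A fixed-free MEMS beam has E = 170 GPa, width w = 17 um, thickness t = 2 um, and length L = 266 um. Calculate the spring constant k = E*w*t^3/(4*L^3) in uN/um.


Step 1: Convert E to consistent units (1 GPa = 1000 uN/um^2).
E = 170 GPa = 170000 uN/um^2
Step 2: Compute t^3 = 2^3 = 8
Step 3: Compute L^3 = 266^3 = 18821096
Step 4: k = 170000 * 17 * 8 / (4 * 18821096)
k = 0.3071 uN/um


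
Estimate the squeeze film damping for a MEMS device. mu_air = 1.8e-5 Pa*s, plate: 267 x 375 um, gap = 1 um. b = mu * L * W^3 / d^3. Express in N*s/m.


Step 1: Convert to SI.
L = 267e-6 m, W = 375e-6 m, d = 1e-6 m
Step 2: W^3 = (375e-6)^3 = 5.27e-11 m^3
Step 3: d^3 = (1e-6)^3 = 1.00e-18 m^3
Step 4: b = 1.8e-5 * 267e-6 * 5.27e-11 / 1.00e-18
b = 2.53e-01 N*s/m


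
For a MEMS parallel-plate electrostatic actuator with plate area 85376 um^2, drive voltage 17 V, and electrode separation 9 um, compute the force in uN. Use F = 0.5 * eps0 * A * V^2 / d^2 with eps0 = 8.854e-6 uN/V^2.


Step 1: Identify parameters.
eps0 = 8.854e-6 uN/V^2, A = 85376 um^2, V = 17 V, d = 9 um
Step 2: Compute V^2 = 17^2 = 289
Step 3: Compute d^2 = 9^2 = 81
Step 4: F = 0.5 * 8.854e-6 * 85376 * 289 / 81
F = 1.349 uN


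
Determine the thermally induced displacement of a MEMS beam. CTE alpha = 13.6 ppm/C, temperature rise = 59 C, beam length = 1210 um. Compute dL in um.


Step 1: Convert CTE: alpha = 13.6 ppm/C = 13.6e-6 /C
Step 2: dL = 13.6e-6 * 59 * 1210
dL = 0.9709 um


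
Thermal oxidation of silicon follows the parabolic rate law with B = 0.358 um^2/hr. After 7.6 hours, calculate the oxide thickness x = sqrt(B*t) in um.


Step 1: Compute B*t = 0.358 * 7.6 = 2.7208
Step 2: x = sqrt(2.7208)
x = 1.649 um


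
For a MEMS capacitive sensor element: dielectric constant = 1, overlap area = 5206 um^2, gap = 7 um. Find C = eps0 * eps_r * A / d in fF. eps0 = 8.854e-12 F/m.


Step 1: Convert area to m^2: A = 5206e-12 m^2
Step 2: Convert gap to m: d = 7e-6 m
Step 3: C = eps0 * eps_r * A / d
C = 8.854e-12 * 1 * 5206e-12 / 7e-6
Step 4: Convert to fF (multiply by 1e15).
C = 6.58 fF


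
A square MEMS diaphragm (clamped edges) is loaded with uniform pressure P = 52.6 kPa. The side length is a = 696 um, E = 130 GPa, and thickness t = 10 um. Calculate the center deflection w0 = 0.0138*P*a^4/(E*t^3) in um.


Step 1: Convert pressure to compatible units (E is in GPa, so P in GPa).
P = 52.6 kPa = 52.6e-6 GPa
Step 2: Compute numerator: 0.0138 * P * a^4.
a^4 = 696^4 = 234658861056
numerator = 0.0138 * 52.6e-6 * 234658861056 = 1.703342e+05
Step 3: Compute denominator: E * t^3 = 130 * 10^3 = 130000
Step 4: w0 = numerator / denominator = 1.703342e+05 / 130000 = 1.3103 um


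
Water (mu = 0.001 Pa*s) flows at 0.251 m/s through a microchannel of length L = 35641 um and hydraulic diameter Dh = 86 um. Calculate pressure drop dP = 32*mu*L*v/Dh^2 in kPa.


Step 1: Convert to SI: L = 35641e-6 m, Dh = 86e-6 m
Step 2: dP = 32 * 0.001 * 35641e-6 * 0.251 / (86e-6)^2
Step 3: dP = 38705.86 Pa
Step 4: Convert to kPa: dP = 38.71 kPa


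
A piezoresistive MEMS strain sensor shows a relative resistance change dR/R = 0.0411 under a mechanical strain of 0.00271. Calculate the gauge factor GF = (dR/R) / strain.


Step 1: Identify values.
dR/R = 0.0411, strain = 0.00271
Step 2: GF = (dR/R) / strain = 0.0411 / 0.00271
GF = 15.2


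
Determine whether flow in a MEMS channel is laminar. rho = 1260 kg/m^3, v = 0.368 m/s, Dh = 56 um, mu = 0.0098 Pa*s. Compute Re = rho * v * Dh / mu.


Step 1: Convert Dh to meters: Dh = 56e-6 m
Step 2: Re = rho * v * Dh / mu
Re = 1260 * 0.368 * 56e-6 / 0.0098
Re = 2.65
Since Re = 2.65 is below ~2300, the flow is laminar.


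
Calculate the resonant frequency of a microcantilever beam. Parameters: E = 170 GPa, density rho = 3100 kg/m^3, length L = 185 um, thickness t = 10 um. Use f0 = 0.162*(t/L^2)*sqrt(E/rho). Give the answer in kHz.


Step 1: Convert units to SI.
t_SI = 10e-6 m, L_SI = 185e-6 m
Step 2: Calculate sqrt(E/rho).
sqrt(170e9 / 3100) = 7405.32 m/s
Step 3: Compute f0.
f0 = 0.162 * 10e-6 / (185e-6)^2 * 7405.32 = 350522.1 Hz = 350.52 kHz


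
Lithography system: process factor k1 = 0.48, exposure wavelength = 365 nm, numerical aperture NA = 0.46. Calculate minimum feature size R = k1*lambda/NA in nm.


Step 1: Identify values: k1 = 0.48, lambda = 365 nm, NA = 0.46
Step 2: R = k1 * lambda / NA
R = 0.48 * 365 / 0.46
R = 380.9 nm


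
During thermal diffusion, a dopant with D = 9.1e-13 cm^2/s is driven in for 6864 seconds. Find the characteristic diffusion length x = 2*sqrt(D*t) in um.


Step 1: Compute D*t = 9.1e-13 * 6864 = 6.24624e-09 cm^2
Step 2: sqrt(D*t) = 7.90332e-05 cm
Step 3: x = 2 * 7.90332e-05 cm = 1.580664e-04 cm
Step 4: Convert to um (1 cm = 1e4 um): x = 1.581 um


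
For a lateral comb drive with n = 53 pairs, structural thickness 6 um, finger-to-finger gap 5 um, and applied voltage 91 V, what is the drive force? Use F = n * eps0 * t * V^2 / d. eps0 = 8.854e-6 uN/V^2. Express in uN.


Step 1: Parameters: n=53, eps0=8.854e-6 uN/V^2, t=6 um, V=91 V, d=5 um
Step 2: V^2 = 8281
Step 3: F = 53 * 8.854e-6 * 6 * 8281 / 5
F = 4.663 uN


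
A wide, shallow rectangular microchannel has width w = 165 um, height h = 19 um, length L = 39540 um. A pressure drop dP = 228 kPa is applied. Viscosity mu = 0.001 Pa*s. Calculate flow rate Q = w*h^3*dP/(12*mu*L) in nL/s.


Step 1: Convert all dimensions to SI (meters).
w = 165e-6 m, h = 19e-6 m, L = 39540e-6 m, dP = 228e3 Pa
Step 2: Q = w * h^3 * dP / (12 * mu * L)
Q = 165e-6 * (19e-6)^3 * 228e3 / (12 * 0.001 * 39540e-6) = 5.4382815e-10 m^3/s
Step 3: Convert Q from m^3/s to nL/s (1 m^3 = 1e12 nL, so multiply by 1e12).
Q = 543.828 nL/s


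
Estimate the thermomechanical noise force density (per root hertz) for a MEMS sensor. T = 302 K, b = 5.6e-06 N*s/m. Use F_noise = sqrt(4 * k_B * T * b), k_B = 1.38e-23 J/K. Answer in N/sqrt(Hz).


Step 1: Compute 4 * k_B * T * b
= 4 * 1.38e-23 * 302 * 5.6e-06
= 9.3354e-26 N^2/Hz
Step 2: F_noise = sqrt(9.3354e-26)
F_noise = 3.06e-13 N/sqrt(Hz)


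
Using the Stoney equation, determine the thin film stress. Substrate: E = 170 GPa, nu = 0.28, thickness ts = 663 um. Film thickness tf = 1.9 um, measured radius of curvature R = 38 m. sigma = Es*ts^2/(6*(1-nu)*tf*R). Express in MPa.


Step 1: Compute numerator: Es * ts^2 = 170 * 663^2 = 74726730 (GPa*um^2)
Step 2: Compute denominator (R in um): 6*(1-nu)*tf*R = 6*0.72*1.9*38e6 = 311904000.0 (um^2)
Step 3: sigma (GPa) = 74726730 / 311904000.0 = 2.39582e-01 GPa
Step 4: Convert to MPa (x1000): sigma = 239.6 MPa


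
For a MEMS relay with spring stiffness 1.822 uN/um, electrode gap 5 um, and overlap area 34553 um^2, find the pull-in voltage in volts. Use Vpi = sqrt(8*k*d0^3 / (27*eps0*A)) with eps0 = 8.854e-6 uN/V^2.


Step 1: Compute numerator: 8 * k * d0^3 = 8 * 1.822 * 5^3 = 1822.0
Step 2: Compute denominator: 27 * eps0 * A = 27 * 8.854e-6 * 34553 = 8.260171
Step 3: Vpi = sqrt(1822.0 / 8.260171)
Vpi = 14.85 V


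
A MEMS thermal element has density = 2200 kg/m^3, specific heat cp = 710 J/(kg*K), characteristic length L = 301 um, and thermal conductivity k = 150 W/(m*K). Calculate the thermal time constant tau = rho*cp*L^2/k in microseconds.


Step 1: Convert L to m: L = 301e-6 m
Step 2: L^2 = (301e-6)^2 = 9.0601e-08 m^2
Step 3: tau = 2200 * 710 * 9.0601e-08 / 150 = 9.4345841e-04 s
Step 4: Convert to microseconds (multiply by 1e6).
tau = 943.458 us


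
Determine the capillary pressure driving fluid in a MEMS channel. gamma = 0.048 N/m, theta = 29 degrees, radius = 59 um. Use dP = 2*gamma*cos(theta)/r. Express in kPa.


Step 1: cos(29 deg) = 0.8746
Step 2: Convert r to m: r = 59e-6 m
Step 3: dP = 2 * 0.048 * 0.8746 / 59e-6 = 1423.1 Pa
Step 4: Convert Pa to kPa (divide by 1000).
dP = 1.42 kPa


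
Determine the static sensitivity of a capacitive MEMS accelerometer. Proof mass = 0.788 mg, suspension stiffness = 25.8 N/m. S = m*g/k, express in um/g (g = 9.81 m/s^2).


Step 1: Convert mass: m = 0.788 mg = 7.88e-07 kg
Step 2: S = m * g / k = 7.88e-07 * 9.81 / 25.8
Step 3: S = 3.00e-07 m/g
Step 4: Convert to um/g: S = 0.3 um/g


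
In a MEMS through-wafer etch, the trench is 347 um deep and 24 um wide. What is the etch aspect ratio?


Step 1: AR = depth / width
Step 2: AR = 347 / 24
AR = 14.5


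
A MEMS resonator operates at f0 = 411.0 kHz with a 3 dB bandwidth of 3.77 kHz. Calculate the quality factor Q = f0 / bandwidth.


Step 1: Q = f0 / bandwidth
Step 2: Q = 411.0 / 3.77
Q = 109.0


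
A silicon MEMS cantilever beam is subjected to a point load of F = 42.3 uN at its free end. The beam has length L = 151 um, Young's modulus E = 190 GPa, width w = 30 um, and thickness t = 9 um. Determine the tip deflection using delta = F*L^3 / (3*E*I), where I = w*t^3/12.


Step 1: Calculate the second moment of area.
I = w * t^3 / 12 = 30 * 9^3 / 12 = 1822.5 um^4
Step 2: Convert E to consistent units (1 GPa = 1000 uN/um^2).
E = 190 GPa = 190000 uN/um^2
Step 3: Calculate tip deflection.
delta = F * L^3 / (3 * E * I)
delta = 42.3 * 151^3 / (3 * 190000 * 1822.5)
delta = 0.1402 um


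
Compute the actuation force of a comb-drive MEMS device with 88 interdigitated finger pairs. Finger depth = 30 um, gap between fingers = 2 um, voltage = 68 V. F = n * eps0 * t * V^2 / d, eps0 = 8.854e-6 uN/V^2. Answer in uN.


Step 1: Parameters: n=88, eps0=8.854e-6 uN/V^2, t=30 um, V=68 V, d=2 um
Step 2: V^2 = 4624
Step 3: F = 88 * 8.854e-6 * 30 * 4624 / 2
F = 54.042 uN


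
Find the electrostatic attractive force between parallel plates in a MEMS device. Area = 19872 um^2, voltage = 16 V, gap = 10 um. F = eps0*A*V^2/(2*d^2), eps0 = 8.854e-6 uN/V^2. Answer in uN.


Step 1: Identify parameters.
eps0 = 8.854e-6 uN/V^2, A = 19872 um^2, V = 16 V, d = 10 um
Step 2: Compute V^2 = 16^2 = 256
Step 3: Compute d^2 = 10^2 = 100
Step 4: F = 0.5 * 8.854e-6 * 19872 * 256 / 100
F = 0.225 uN


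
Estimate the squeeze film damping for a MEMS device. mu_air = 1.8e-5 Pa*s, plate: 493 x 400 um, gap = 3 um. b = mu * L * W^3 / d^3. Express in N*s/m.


Step 1: Convert to SI.
L = 493e-6 m, W = 400e-6 m, d = 3e-6 m
Step 2: W^3 = (400e-6)^3 = 6.40e-11 m^3
Step 3: d^3 = (3e-6)^3 = 2.70e-17 m^3
Step 4: b = 1.8e-5 * 493e-6 * 6.40e-11 / 2.70e-17
b = 2.10e-02 N*s/m


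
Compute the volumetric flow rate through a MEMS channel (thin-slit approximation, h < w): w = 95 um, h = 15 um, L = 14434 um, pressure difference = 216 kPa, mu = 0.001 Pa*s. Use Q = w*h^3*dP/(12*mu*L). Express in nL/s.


Step 1: Convert all dimensions to SI (meters).
w = 95e-6 m, h = 15e-6 m, L = 14434e-6 m, dP = 216e3 Pa
Step 2: Q = w * h^3 * dP / (12 * mu * L)
Q = 95e-6 * (15e-6)^3 * 216e3 / (12 * 0.001 * 14434e-6) = 3.9983719e-10 m^3/s
Step 3: Convert Q from m^3/s to nL/s (1 m^3 = 1e12 nL, so multiply by 1e12).
Q = 399.837 nL/s


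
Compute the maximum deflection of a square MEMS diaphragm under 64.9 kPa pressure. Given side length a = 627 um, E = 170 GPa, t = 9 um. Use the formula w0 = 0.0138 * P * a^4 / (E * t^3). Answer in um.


Step 1: Convert pressure to compatible units (E is in GPa, so P in GPa).
P = 64.9 kPa = 64.9e-6 GPa
Step 2: Compute numerator: 0.0138 * P * a^4.
a^4 = 627^4 = 154550410641
numerator = 0.0138 * 64.9e-6 * 154550410641 = 1.384184e+05
Step 3: Compute denominator: E * t^3 = 170 * 9^3 = 123930
Step 4: w0 = numerator / denominator = 1.384184e+05 / 123930 = 1.1169 um


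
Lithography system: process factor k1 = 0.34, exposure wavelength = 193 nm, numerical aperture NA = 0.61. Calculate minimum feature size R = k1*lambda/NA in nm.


Step 1: Identify values: k1 = 0.34, lambda = 193 nm, NA = 0.61
Step 2: R = k1 * lambda / NA
R = 0.34 * 193 / 0.61
R = 107.6 nm


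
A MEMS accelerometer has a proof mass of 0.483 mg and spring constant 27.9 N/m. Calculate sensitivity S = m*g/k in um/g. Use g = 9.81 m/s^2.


Step 1: Convert mass: m = 0.483 mg = 4.83e-07 kg
Step 2: S = m * g / k = 4.83e-07 * 9.81 / 27.9
Step 3: S = 1.70e-07 m/g
Step 4: Convert to um/g: S = 0.17 um/g


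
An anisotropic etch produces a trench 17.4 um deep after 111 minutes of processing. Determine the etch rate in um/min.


Step 1: Etch rate = depth / time
Step 2: rate = 17.4 / 111
rate = 0.157 um/min


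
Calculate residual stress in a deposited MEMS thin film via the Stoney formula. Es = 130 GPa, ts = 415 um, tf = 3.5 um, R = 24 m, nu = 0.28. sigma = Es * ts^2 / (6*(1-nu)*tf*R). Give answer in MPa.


Step 1: Compute numerator: Es * ts^2 = 130 * 415^2 = 22389250 (GPa*um^2)
Step 2: Compute denominator (R in um): 6*(1-nu)*tf*R = 6*0.72*3.5*24e6 = 362880000.0 (um^2)
Step 3: sigma (GPa) = 22389250 / 362880000.0 = 6.1699e-02 GPa
Step 4: Convert to MPa (x1000): sigma = 61.7 MPa


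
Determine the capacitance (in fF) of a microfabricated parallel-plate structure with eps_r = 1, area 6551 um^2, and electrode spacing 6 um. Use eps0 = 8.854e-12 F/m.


Step 1: Convert area to m^2: A = 6551e-12 m^2
Step 2: Convert gap to m: d = 6e-6 m
Step 3: C = eps0 * eps_r * A / d
C = 8.854e-12 * 1 * 6551e-12 / 6e-6
Step 4: Convert to fF (multiply by 1e15).
C = 9.67 fF


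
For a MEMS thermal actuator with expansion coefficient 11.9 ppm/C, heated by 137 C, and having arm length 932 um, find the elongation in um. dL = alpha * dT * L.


Step 1: Convert CTE: alpha = 11.9 ppm/C = 11.9e-6 /C
Step 2: dL = 11.9e-6 * 137 * 932
dL = 1.5194 um


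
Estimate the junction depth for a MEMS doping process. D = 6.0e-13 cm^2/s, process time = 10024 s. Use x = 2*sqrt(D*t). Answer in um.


Step 1: Compute D*t = 6.0e-13 * 10024 = 6.0144e-09 cm^2
Step 2: sqrt(D*t) = 7.75526e-05 cm
Step 3: x = 2 * 7.75526e-05 cm = 1.551052e-04 cm
Step 4: Convert to um (1 cm = 1e4 um): x = 1.551 um


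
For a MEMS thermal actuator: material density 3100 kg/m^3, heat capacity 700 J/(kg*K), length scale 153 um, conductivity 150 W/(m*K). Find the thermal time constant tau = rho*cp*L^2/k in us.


Step 1: Convert L to m: L = 153e-6 m
Step 2: L^2 = (153e-6)^2 = 2.3409e-08 m^2
Step 3: tau = 3100 * 700 * 2.3409e-08 / 150 = 3.386502e-04 s
Step 4: Convert to microseconds (multiply by 1e6).
tau = 338.65 us


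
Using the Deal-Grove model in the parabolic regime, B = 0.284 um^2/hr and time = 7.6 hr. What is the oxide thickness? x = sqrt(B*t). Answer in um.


Step 1: Compute B*t = 0.284 * 7.6 = 2.1584
Step 2: x = sqrt(2.1584)
x = 1.469 um


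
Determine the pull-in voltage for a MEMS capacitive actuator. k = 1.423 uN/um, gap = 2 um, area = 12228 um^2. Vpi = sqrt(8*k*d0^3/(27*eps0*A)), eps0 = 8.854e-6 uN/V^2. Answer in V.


Step 1: Compute numerator: 8 * k * d0^3 = 8 * 1.423 * 2^3 = 91.072
Step 2: Compute denominator: 27 * eps0 * A = 27 * 8.854e-6 * 12228 = 2.923201
Step 3: Vpi = sqrt(91.072 / 2.923201)
Vpi = 5.58 V


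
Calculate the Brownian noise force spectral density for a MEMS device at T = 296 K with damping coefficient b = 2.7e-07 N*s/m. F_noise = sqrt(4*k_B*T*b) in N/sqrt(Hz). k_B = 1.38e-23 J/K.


Step 1: Compute 4 * k_B * T * b
= 4 * 1.38e-23 * 296 * 2.7e-07
= 4.4116e-27 N^2/Hz
Step 2: F_noise = sqrt(4.4116e-27)
F_noise = 6.64e-14 N/sqrt(Hz)


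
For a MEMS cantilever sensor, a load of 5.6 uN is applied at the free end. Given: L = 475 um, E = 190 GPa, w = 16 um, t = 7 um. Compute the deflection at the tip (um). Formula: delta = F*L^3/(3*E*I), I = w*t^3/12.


Step 1: Calculate the second moment of area.
I = w * t^3 / 12 = 16 * 7^3 / 12 = 457.3333 um^4
Step 2: Convert E to consistent units (1 GPa = 1000 uN/um^2).
E = 190 GPa = 190000 uN/um^2
Step 3: Calculate tip deflection.
delta = F * L^3 / (3 * E * I)
delta = 5.6 * 475^3 / (3 * 190000 * 457.3333)
delta = 2.3023 um


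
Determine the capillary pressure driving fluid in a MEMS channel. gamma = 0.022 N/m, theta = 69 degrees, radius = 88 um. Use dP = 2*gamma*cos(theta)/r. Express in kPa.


Step 1: cos(69 deg) = 0.3584
Step 2: Convert r to m: r = 88e-6 m
Step 3: dP = 2 * 0.022 * 0.3584 / 88e-6 = 179.2 Pa
Step 4: Convert Pa to kPa (divide by 1000).
dP = 0.18 kPa


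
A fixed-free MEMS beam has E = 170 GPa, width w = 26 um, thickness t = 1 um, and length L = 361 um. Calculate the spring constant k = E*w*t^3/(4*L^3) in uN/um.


Step 1: Convert E to consistent units (1 GPa = 1000 uN/um^2).
E = 170 GPa = 170000 uN/um^2
Step 2: Compute t^3 = 1^3 = 1
Step 3: Compute L^3 = 361^3 = 47045881
Step 4: k = 170000 * 26 * 1 / (4 * 47045881)
k = 0.0235 uN/um


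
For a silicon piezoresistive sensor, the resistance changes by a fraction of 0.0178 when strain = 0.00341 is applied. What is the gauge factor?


Step 1: Identify values.
dR/R = 0.0178, strain = 0.00341
Step 2: GF = (dR/R) / strain = 0.0178 / 0.00341
GF = 5.2


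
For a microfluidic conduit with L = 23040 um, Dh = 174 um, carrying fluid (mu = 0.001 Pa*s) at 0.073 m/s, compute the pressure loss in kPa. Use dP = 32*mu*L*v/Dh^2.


Step 1: Convert to SI: L = 23040e-6 m, Dh = 174e-6 m
Step 2: dP = 32 * 0.001 * 23040e-6 * 0.073 / (174e-6)^2
Step 3: dP = 1777.69 Pa
Step 4: Convert to kPa: dP = 1.78 kPa


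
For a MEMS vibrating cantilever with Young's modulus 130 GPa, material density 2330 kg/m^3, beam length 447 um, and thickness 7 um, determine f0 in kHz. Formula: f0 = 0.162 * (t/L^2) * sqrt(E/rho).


Step 1: Convert units to SI.
t_SI = 7e-6 m, L_SI = 447e-6 m
Step 2: Calculate sqrt(E/rho).
sqrt(130e9 / 2330) = 7469.54 m/s
Step 3: Compute f0.
f0 = 0.162 * 7e-6 / (447e-6)^2 * 7469.54 = 42392.8 Hz = 42.39 kHz


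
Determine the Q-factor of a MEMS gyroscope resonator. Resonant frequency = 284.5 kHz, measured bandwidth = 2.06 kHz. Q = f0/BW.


Step 1: Q = f0 / bandwidth
Step 2: Q = 284.5 / 2.06
Q = 138.1


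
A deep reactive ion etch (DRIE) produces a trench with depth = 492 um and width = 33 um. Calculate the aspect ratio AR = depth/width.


Step 1: AR = depth / width
Step 2: AR = 492 / 33
AR = 14.9


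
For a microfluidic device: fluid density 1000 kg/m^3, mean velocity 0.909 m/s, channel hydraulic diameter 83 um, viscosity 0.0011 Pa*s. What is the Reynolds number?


Step 1: Convert Dh to meters: Dh = 83e-6 m
Step 2: Re = rho * v * Dh / mu
Re = 1000 * 0.909 * 83e-6 / 0.0011
Re = 68.588


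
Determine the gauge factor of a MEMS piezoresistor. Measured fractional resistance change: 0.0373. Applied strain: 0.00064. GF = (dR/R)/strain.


Step 1: Identify values.
dR/R = 0.0373, strain = 0.00064
Step 2: GF = (dR/R) / strain = 0.0373 / 0.00064
GF = 58.3


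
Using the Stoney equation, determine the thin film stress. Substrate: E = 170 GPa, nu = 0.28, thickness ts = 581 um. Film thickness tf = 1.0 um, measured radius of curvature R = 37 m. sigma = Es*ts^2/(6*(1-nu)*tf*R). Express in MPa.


Step 1: Compute numerator: Es * ts^2 = 170 * 581^2 = 57385370 (GPa*um^2)
Step 2: Compute denominator (R in um): 6*(1-nu)*tf*R = 6*0.72*1.0*37e6 = 159840000.0 (um^2)
Step 3: sigma (GPa) = 57385370 / 159840000.0 = 3.59018e-01 GPa
Step 4: Convert to MPa (x1000): sigma = 359.0 MPa


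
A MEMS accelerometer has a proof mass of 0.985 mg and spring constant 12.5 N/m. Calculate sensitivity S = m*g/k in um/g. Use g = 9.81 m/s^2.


Step 1: Convert mass: m = 0.985 mg = 9.85e-07 kg
Step 2: S = m * g / k = 9.85e-07 * 9.81 / 12.5
Step 3: S = 7.73e-07 m/g
Step 4: Convert to um/g: S = 0.773 um/g


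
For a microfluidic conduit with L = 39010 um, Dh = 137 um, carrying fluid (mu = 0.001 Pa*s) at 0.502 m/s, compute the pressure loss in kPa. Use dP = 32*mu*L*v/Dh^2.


Step 1: Convert to SI: L = 39010e-6 m, Dh = 137e-6 m
Step 2: dP = 32 * 0.001 * 39010e-6 * 0.502 / (137e-6)^2
Step 3: dP = 33387.85 Pa
Step 4: Convert to kPa: dP = 33.39 kPa


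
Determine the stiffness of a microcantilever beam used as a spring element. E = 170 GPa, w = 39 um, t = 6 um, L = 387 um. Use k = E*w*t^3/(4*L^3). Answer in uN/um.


Step 1: Convert E to consistent units (1 GPa = 1000 uN/um^2).
E = 170 GPa = 170000 uN/um^2
Step 2: Compute t^3 = 6^3 = 216
Step 3: Compute L^3 = 387^3 = 57960603
Step 4: k = 170000 * 39 * 216 / (4 * 57960603)
k = 6.177 uN/um


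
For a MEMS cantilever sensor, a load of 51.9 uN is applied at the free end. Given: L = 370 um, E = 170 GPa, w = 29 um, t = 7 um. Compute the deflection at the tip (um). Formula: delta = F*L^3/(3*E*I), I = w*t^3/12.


Step 1: Calculate the second moment of area.
I = w * t^3 / 12 = 29 * 7^3 / 12 = 828.9167 um^4
Step 2: Convert E to consistent units (1 GPa = 1000 uN/um^2).
E = 170 GPa = 170000 uN/um^2
Step 3: Calculate tip deflection.
delta = F * L^3 / (3 * E * I)
delta = 51.9 * 370^3 / (3 * 170000 * 828.9167)
delta = 6.2186 um


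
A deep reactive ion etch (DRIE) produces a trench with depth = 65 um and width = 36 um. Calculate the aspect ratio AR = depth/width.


Step 1: AR = depth / width
Step 2: AR = 65 / 36
AR = 1.8


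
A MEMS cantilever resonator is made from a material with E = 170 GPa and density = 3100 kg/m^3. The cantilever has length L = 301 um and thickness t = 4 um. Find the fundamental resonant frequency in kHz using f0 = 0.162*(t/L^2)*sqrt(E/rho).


Step 1: Convert units to SI.
t_SI = 4e-6 m, L_SI = 301e-6 m
Step 2: Calculate sqrt(E/rho).
sqrt(170e9 / 3100) = 7405.32 m/s
Step 3: Compute f0.
f0 = 0.162 * 4e-6 / (301e-6)^2 * 7405.32 = 52964.6 Hz = 52.96 kHz


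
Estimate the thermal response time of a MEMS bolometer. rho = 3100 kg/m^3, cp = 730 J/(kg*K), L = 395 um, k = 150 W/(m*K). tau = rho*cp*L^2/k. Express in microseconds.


Step 1: Convert L to m: L = 395e-6 m
Step 2: L^2 = (395e-6)^2 = 1.56025e-07 m^2
Step 3: tau = 3100 * 730 * 1.56025e-07 / 150 = 2.35389717e-03 s
Step 4: Convert to microseconds (multiply by 1e6).
tau = 2353.897 us


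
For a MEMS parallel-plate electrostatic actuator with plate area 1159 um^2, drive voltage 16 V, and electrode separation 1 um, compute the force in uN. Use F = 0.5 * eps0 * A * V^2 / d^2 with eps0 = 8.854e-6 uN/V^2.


Step 1: Identify parameters.
eps0 = 8.854e-6 uN/V^2, A = 1159 um^2, V = 16 V, d = 1 um
Step 2: Compute V^2 = 16^2 = 256
Step 3: Compute d^2 = 1^2 = 1
Step 4: F = 0.5 * 8.854e-6 * 1159 * 256 / 1
F = 1.314 uN


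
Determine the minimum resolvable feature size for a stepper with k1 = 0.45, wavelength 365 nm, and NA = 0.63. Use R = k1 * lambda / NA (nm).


Step 1: Identify values: k1 = 0.45, lambda = 365 nm, NA = 0.63
Step 2: R = k1 * lambda / NA
R = 0.45 * 365 / 0.63
R = 260.7 nm


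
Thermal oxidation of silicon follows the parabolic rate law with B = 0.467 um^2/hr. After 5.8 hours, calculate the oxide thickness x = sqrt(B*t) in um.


Step 1: Compute B*t = 0.467 * 5.8 = 2.7086
Step 2: x = sqrt(2.7086)
x = 1.646 um


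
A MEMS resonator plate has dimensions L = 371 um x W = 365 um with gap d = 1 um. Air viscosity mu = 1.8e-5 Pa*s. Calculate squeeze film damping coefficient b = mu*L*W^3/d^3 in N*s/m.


Step 1: Convert to SI.
L = 371e-6 m, W = 365e-6 m, d = 1e-6 m
Step 2: W^3 = (365e-6)^3 = 4.86e-11 m^3
Step 3: d^3 = (1e-6)^3 = 1.00e-18 m^3
Step 4: b = 1.8e-5 * 371e-6 * 4.86e-11 / 1.00e-18
b = 3.25e-01 N*s/m


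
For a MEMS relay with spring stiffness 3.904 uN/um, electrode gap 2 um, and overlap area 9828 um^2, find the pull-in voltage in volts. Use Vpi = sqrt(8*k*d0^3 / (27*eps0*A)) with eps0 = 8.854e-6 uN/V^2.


Step 1: Compute numerator: 8 * k * d0^3 = 8 * 3.904 * 2^3 = 249.856
Step 2: Compute denominator: 27 * eps0 * A = 27 * 8.854e-6 * 9828 = 2.349462
Step 3: Vpi = sqrt(249.856 / 2.349462)
Vpi = 10.31 V


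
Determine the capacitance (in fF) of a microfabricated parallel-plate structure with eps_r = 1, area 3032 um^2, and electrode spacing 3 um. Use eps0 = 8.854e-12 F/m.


Step 1: Convert area to m^2: A = 3032e-12 m^2
Step 2: Convert gap to m: d = 3e-6 m
Step 3: C = eps0 * eps_r * A / d
C = 8.854e-12 * 1 * 3032e-12 / 3e-6
Step 4: Convert to fF (multiply by 1e15).
C = 8.95 fF


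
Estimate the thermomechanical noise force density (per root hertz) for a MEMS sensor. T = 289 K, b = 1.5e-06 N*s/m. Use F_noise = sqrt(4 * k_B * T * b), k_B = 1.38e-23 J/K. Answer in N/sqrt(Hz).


Step 1: Compute 4 * k_B * T * b
= 4 * 1.38e-23 * 289 * 1.5e-06
= 2.3929e-26 N^2/Hz
Step 2: F_noise = sqrt(2.3929e-26)
F_noise = 1.55e-13 N/sqrt(Hz)


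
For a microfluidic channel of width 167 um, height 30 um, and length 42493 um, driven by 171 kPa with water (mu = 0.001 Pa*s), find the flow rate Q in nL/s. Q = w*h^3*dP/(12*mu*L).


Step 1: Convert all dimensions to SI (meters).
w = 167e-6 m, h = 30e-6 m, L = 42493e-6 m, dP = 171e3 Pa
Step 2: Q = w * h^3 * dP / (12 * mu * L)
Q = 167e-6 * (30e-6)^3 * 171e3 / (12 * 0.001 * 42493e-6) = 1.5120902e-09 m^3/s
Step 3: Convert Q from m^3/s to nL/s (1 m^3 = 1e12 nL, so multiply by 1e12).
Q = 1512.09 nL/s
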